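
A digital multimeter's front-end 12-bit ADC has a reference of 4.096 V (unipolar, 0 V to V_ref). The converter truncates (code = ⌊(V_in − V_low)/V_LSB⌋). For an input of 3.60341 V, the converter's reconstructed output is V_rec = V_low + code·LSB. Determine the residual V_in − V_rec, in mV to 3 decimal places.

One LSB is 4.096 V / 4096 = 1.000 mV.
(3.60341 − 0)/0.001 = 3603.4100; ⌊·⌋ gives code 3603.
Code 3603 maps back to 0 + 3603×0.001 V = 3.603 V.
Error = 3.60341 − 3.603 = 0.00041 V = 0.410 mV.

0.410 mV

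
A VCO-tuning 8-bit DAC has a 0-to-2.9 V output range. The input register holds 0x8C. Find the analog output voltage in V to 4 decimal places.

1.5859 V

LSB = 2.9 V / 2^8 = 11.328 mV.
Code 0x8C = 140 decimal.
V_out = 0 + 140 × 0.0113281 V = 1.58594 V.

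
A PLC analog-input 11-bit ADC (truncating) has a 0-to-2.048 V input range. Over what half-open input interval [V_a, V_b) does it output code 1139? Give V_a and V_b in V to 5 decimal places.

[1.13900 V, 1.14000 V)

LSB = 2.048/2^11 = 1.000 mV.
V_a = V_low + 1139·LSB = 1.139 V; V_b = V_low + 1140·LSB = 1.14 V.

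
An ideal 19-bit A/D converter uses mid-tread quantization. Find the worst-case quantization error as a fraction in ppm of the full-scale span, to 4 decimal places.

Rounding → worst-case error = ½ LSB = V_FS/2^20, so 1e+06/1048576 = 0.953674 ppm of full scale.

0.9537 ppm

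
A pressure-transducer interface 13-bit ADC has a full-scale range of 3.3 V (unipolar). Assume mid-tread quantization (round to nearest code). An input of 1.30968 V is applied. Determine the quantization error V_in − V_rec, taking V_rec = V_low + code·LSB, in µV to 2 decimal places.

One LSB is 3.3 V / 8192 = 402.83 µV.
(V_in − V_low)/LSB = (1.30968 − 0)/0.000402832 = 3251.1814 → code 3251 (round).
Code 3251 maps back to 0 + 3251×0.000402832 V = 1.3096069 V.
Difference: 7.30664e-05 V → 73.07 µV.

73.07 µV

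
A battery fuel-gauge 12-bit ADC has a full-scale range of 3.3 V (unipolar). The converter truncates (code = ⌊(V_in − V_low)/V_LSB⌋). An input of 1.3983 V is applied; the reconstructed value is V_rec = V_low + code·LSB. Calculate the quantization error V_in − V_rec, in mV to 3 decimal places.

Step size: 3.3 V ÷ 2^12 = 0.806 mV.
(1.3983 − 0)/0.000805664 = 1735.5869; ⌊·⌋ gives code 1735.
V_rec = 0 + 1735·0.000805664 = 1.3978271 V.
Difference: 0.000472852 V → 0.473 mV.

0.473 mV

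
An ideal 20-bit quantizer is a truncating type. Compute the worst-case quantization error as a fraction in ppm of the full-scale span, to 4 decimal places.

0.9537 ppm

Truncating → worst-case error = 1 LSB = V_FS/2^20, so 1e+06/1048576 = 0.953674 ppm of full scale.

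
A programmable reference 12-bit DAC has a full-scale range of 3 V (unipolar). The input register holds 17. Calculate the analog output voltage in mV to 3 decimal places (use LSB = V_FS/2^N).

LSB = 3 V / 2^12 = 0.732 mV.
V_out = 0 + 17 × 0.000732422 V = 0.0124512 V.
= 12.451 mV.

12.451 mV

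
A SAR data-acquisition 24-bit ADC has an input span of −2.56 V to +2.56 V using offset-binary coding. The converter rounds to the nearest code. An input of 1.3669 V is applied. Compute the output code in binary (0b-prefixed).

LSB = 5.12 V / 16777216 = 0.31 µV.
(1.3669 − (−2.56)) / 3.05176e-07 = 12867665.920 LSBs.
Round → code 12867666.
In binary (0b-prefixed): 0b110001000101100001010010.

code 0b110001000101100001010010 (decimal 12867666)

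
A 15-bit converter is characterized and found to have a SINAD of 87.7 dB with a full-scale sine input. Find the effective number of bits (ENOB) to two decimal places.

ENOB = (SINAD − 1.76) / 6.02 = (87.7 − 1.76)/6.02 = 14.276.

14.28 bits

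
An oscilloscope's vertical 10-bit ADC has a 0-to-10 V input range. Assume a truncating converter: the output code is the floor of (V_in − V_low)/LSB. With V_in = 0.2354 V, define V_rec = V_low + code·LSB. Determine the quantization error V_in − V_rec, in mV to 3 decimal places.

1.025 mV

One LSB is 10 V / 1024 = 9.766 mV.
Scaled input = 24.1050 LSBs, so code = 24.
V_rec = 0 + 24·0.00976562 = 0.234375 V.
Error = 0.2354 − 0.234375 = 0.001025 V = 1.025 mV.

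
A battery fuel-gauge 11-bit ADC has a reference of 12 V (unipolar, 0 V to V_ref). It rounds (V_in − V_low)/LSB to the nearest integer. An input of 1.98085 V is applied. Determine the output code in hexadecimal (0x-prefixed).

Full-scale span = 12 V; LSB = 12/2^11 = 5.859 mV.
(V_in − V_low)/LSB = (1.98085 − 0) / 0.00585938 = 338.065.
Round → code 338.
In hexadecimal (0x-prefixed): 0x152.

code 0x152 (decimal 338)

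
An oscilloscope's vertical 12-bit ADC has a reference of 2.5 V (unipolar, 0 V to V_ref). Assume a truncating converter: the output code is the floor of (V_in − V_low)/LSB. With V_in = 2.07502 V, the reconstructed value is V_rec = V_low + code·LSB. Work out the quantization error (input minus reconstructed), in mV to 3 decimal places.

One LSB is 2.5 V / 4096 = 0.610 mV.
(2.07502 − 0)/0.000610352 = 3399.7128; ⌊·⌋ gives code 3399.
V_rec = 0 + 3399·0.000610352 = 2.074585 V.
Error = 2.07502 − 2.074585 = 0.000435039 V = 0.435 mV.

0.435 mV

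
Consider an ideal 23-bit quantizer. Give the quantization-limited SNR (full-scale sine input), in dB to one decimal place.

140.2 dB

SNR ≈ 6.02·N + 1.76 dB = 6.02·23 + 1.76 = 140.22 dB.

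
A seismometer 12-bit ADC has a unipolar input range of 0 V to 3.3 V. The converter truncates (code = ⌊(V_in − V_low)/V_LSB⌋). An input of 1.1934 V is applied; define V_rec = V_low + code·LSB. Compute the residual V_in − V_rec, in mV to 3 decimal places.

0.212 mV

Step size: 3.3 V ÷ 2^12 = 0.806 mV.
(V_in − V_low)/LSB = (1.1934 − 0)/0.000805664 = 1481.2625 → code 1481 (floor).
Reconstructed: 1.1931885 V.
V_in − V_rec = 0.000211523 V = 0.212 mV.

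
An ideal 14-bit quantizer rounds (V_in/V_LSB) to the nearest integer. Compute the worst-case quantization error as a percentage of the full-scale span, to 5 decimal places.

Rounding → worst-case error = ½ LSB = V_FS/2^15, so 100/32768 = 0.00305176 % of full scale.

0.00305 %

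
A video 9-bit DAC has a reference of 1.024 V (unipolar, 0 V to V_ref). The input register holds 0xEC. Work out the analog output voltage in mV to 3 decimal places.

472.000 mV

LSB = 1.024 V / 2^9 = 2.000 mV.
Code 0xEC = 236 decimal.
V_out = 0 + 236 × 0.002 V = 0.472 V.
= 472.000 mV.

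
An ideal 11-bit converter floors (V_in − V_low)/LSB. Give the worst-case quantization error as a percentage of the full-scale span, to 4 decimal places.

Truncating → worst-case error = 1 LSB = V_FS/2^11, so 100/2048 = 0.0488281 % of full scale.

0.0488 %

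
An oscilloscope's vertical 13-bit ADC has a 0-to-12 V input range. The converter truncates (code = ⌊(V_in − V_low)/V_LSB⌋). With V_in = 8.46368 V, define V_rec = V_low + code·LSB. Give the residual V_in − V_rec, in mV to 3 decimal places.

LSB = 12/2^13 = 1.465 mV.
(V_in − V_low)/LSB = (8.46368 − 0)/0.00146484 = 5777.8722 → code 5777 (floor).
Code 5777 maps back to 0 + 5777×0.00146484 V = 8.4624023 V.
Error = 8.46368 − 8.4624023 = 0.00127766 V = 1.278 mV.

1.278 mV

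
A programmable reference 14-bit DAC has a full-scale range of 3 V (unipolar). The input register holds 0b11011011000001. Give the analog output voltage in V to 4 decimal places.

2.5666 V

LSB = 3 V / 2^14 = 183.11 µV.
Code 0b11011011000001 = 14017 decimal.
V_out = 0 + 14017 × 0.000183105 V = 2.56659 V.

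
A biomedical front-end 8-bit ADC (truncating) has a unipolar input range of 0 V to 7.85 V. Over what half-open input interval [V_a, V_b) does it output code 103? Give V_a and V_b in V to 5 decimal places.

[3.15840 V, 3.18906 V)

LSB = 7.85/2^8 = 30.664 mV.
V_a = V_low + 103·LSB = 3.1584 V; V_b = V_low + 104·LSB = 3.18906 V.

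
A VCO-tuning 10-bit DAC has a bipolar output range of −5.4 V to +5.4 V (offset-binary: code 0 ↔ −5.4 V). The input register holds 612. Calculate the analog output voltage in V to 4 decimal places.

1.0547 V

LSB = 10.8 V / 2^10 = 10.547 mV.
V_out = (−5.4) + 612 × 0.0105469 V = 1.05469 V.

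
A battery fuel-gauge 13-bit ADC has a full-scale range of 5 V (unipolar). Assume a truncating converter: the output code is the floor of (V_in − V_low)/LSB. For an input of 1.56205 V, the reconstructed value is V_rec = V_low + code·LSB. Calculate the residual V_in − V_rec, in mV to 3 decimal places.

0.160 mV

Step size: 5 V ÷ 2^13 = 0.610 mV.
(V_in − V_low)/LSB = (1.56205 − 0)/0.000610352 = 2559.2627 → code 2559 (floor).
Code 2559 maps back to 0 + 2559×0.000610352 V = 1.5618896 V.
V_in − V_rec = 0.000160352 V = 0.160 mV.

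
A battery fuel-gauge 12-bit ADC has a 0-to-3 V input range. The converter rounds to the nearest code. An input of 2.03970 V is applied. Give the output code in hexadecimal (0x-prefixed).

code 0xAE1 (decimal 2785)

LSB = 3 V / 4096 = 0.732 mV.
Input sits at 2784.870 steps above V_low.
Round → code 2785.
In hexadecimal (0x-prefixed): 0xAE1.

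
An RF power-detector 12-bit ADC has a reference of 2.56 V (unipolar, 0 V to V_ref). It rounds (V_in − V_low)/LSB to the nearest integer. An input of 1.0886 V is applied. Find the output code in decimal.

With 4096 levels over 2.56 V, one step is 0.625 mV.
(1.0886 − 0) / 0.000625 = 1741.760 LSBs.
So the output code is 1742.

code 1742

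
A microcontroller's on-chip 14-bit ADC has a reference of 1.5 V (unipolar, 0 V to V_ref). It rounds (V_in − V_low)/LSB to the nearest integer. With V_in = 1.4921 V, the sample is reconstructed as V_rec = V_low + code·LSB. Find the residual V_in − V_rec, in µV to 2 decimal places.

-26.46 µV

Step size: 1.5 V ÷ 2^14 = 91.55 µV.
(V_in − V_low)/LSB = (1.4921 − 0)/9.15527e-05 = 16297.7109 → code 16298 (round).
Reconstructed: 1.4921265 V.
Difference: -2.64648e-05 V → -26.46 µV.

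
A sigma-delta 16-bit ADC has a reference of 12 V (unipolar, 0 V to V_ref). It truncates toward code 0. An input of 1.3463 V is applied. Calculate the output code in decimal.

code 7352

LSB = 12 V / 65536 = 183.11 µV.
Input sits at 7352.593 steps above V_low.
⌊·⌋(7352.593) = 7352.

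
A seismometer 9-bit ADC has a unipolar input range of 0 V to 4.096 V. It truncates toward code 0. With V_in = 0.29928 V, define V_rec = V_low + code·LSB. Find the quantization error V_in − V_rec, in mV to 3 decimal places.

3.280 mV

One LSB is 4.096 V / 512 = 8.000 mV.
Scaled input = 37.4100 LSBs, so code = 37.
Reconstructed: 0.296 V.
Error = 0.29928 − 0.296 = 0.00328 V = 3.280 mV.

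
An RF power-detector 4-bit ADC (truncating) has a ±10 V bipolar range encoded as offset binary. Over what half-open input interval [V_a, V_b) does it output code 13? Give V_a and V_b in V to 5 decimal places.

LSB = 20/2^4 = 1.2500 V.
V_a = V_low + 13·LSB = 6.25 V; V_b = V_low + 14·LSB = 7.5 V.

[6.25000 V, 7.50000 V)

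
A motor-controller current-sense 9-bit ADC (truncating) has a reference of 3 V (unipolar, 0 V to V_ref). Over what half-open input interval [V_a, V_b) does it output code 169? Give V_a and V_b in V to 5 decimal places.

LSB = 3/2^9 = 5.859 mV.
V_a = V_low + 169·LSB = 0.990234 V; V_b = V_low + 170·LSB = 0.996094 V.

[0.99023 V, 0.99609 V)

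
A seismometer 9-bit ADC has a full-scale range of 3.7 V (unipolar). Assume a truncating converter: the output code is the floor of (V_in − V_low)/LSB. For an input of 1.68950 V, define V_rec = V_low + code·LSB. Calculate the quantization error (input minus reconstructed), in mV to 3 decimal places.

5.711 mV

LSB = 3.7/2^9 = 7.227 mV.
(V_in − V_low)/LSB = (1.68950 − 0)/0.00722656 = 233.7903 → code 233 (floor).
Code 233 maps back to 0 + 233×0.00722656 V = 1.6837891 V.
Difference: 0.00571094 V → 5.711 mV.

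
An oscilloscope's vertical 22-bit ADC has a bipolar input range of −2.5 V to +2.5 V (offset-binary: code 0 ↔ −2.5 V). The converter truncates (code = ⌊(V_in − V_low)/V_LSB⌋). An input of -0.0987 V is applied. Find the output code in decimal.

With 4194304 levels over 5 V, one step is 1.19 µV.
(V_in − V_low)/LSB = (-0.0987 − (−2.5)) / 1.19209e-06 = 2014356.439.
Floor → code 2014356.

code 2014356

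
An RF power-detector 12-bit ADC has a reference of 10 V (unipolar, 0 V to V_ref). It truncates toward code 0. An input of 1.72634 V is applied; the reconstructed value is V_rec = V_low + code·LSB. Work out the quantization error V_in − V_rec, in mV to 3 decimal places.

0.266 mV

Step size: 10 V ÷ 2^12 = 2.441 mV.
(V_in − V_low)/LSB = (1.72634 − 0)/0.00244141 = 707.1089 → code 707 (floor).
V_rec = 0 + 707·0.00244141 = 1.7260742 V.
V_in − V_rec = 0.000265781 V = 0.266 mV.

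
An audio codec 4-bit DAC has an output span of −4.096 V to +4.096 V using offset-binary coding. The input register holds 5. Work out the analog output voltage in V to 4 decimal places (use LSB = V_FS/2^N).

LSB = 8.192 V / 2^4 = 0.5120 V.
V_out = (−4.096) + 5 × 0.512 V = -1.536 V.

-1.5360 V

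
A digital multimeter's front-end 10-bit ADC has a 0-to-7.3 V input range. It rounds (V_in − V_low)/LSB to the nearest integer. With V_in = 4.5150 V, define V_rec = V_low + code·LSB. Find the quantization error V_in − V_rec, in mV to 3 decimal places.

LSB = 7.3/2^10 = 7.129 mV.
(V_in − V_low)/LSB = (4.5150 − 0)/0.00712891 = 633.3370 → code 633 (round).
Code 633 maps back to 0 + 633×0.00712891 V = 4.5125977 V.
V_in − V_rec = 0.00240234 V = 2.402 mV.

2.402 mV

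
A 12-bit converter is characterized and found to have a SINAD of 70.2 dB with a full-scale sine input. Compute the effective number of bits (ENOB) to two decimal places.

ENOB = (SINAD − 1.76) / 6.02 = (70.2 − 1.76)/6.02 = 11.369.

11.37 bits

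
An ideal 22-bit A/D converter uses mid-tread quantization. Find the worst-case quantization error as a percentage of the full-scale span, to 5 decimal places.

0.00001 %

Rounding → worst-case error = ½ LSB = V_FS/2^23, so 100/8388608 = 1.19209e-05 % of full scale.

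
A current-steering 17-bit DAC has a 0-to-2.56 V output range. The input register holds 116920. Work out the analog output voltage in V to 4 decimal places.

2.2836 V

LSB = 2.56 V / 2^17 = 19.53 µV.
V_out = 0 + 116920 × 1.95313e-05 V = 2.28359 V.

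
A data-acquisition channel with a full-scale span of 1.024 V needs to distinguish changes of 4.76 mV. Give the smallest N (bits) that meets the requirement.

8 bits

Number of steps required ≥ 1.024 V / 4.76 mV = 215.13.
Need 2^N ≥ 215.13; 2^7 = 128, 2^8 = 256.
Minimum N = 8.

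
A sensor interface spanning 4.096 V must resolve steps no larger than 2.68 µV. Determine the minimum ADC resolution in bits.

21 bits

Number of steps required ≥ 4.096 V / 2.68 µV = 1528358.21.
Need 2^N ≥ 1528358.21; 2^20 = 1048576, 2^21 = 2097152.
Minimum N = 21.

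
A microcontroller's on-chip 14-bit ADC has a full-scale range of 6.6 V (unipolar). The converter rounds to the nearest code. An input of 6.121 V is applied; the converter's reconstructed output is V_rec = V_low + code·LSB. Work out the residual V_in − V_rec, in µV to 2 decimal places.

LSB = 6.6/2^14 = 402.83 µV.
Scaled input = 15194.9188 LSBs, so code = 15195.
V_rec = 0 + 15195·0.000402832 = 6.1210327 V.
V_in − V_rec = -3.27148e-05 V = -32.71 µV.

-32.71 µV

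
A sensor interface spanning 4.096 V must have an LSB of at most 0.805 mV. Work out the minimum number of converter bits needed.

Number of steps required ≥ 4.096 V / 0.805 mV = 5088.20.
Need 2^N ≥ 5088.20; 2^12 = 4096, 2^13 = 8192.
Minimum N = 13.

13 bits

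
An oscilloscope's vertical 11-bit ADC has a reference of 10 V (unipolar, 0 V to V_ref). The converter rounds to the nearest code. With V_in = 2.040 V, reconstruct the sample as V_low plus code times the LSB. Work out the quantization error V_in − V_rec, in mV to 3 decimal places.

-1.016 mV

LSB = 10/2^11 = 4.883 mV.
(V_in − V_low)/LSB = (2.040 − 0)/0.00488281 = 417.7920 → code 418 (round).
Code 418 maps back to 0 + 418×0.00488281 V = 2.0410156 V.
V_in − V_rec = -0.00101563 V = -1.016 mV.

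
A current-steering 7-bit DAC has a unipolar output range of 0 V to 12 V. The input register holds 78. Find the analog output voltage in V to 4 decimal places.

LSB = 12 V / 2^7 = 93.750 mV.
V_out = 0 + 78 × 0.09375 V = 7.3125 V.

7.3125 V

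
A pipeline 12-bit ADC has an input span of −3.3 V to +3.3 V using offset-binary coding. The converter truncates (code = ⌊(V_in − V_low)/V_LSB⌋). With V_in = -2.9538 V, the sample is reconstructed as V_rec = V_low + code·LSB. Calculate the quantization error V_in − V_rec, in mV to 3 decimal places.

1.376 mV

Step size: 6.6 V ÷ 2^12 = 1.611 mV.
Scaled input = 214.8538 LSBs, so code = 214.
Code 214 maps back to (−3.3) + 214×0.00161133 V = -2.9551758 V.
Difference: 0.00137578 V → 1.376 mV.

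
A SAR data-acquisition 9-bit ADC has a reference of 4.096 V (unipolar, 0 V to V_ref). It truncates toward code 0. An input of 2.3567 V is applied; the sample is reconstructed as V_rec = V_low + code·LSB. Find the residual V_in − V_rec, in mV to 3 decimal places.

One LSB is 4.096 V / 512 = 8.000 mV.
(V_in − V_low)/LSB = (2.3567 − 0)/0.008 = 294.5875 → code 294 (floor).
Code 294 maps back to 0 + 294×0.008 V = 2.352 V.
Difference: 0.0047 V → 4.700 mV.

4.700 mV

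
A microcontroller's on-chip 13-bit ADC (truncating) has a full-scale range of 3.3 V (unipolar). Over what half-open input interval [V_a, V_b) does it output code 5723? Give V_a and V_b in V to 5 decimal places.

[2.30541 V, 2.30581 V)

LSB = 3.3/2^13 = 402.83 µV.
V_a = V_low + 5723·LSB = 2.30541 V; V_b = V_low + 5724·LSB = 2.30581 V.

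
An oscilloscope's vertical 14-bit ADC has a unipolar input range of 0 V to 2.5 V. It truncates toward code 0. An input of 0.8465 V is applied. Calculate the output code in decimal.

code 5547

With 16384 levels over 2.5 V, one step is 152.59 µV.
Input sits at 5547.622 steps above V_low.
Floor → code 5547.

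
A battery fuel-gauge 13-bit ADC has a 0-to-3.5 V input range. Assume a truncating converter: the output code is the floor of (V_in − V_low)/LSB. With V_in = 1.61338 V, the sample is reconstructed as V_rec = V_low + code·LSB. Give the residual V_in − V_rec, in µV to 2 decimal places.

98.75 µV

LSB = 3.5/2^13 = 427.25 µV.
(1.61338 − 0)/0.000427246 = 3776.2311; ⌊·⌋ gives code 3776.
Code 3776 maps back to 0 + 3776×0.000427246 V = 1.6132812 V.
Difference: 9.875e-05 V → 98.75 µV.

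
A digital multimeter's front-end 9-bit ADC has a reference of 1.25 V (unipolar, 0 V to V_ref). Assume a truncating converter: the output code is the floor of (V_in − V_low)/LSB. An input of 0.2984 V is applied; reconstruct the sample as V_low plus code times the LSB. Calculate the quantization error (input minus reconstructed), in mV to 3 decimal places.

0.548 mV

One LSB is 1.25 V / 512 = 2.441 mV.
(0.2984 − 0)/0.00244141 = 122.2246; ⌊·⌋ gives code 122.
Code 122 maps back to 0 + 122×0.00244141 V = 0.29785156 V.
Error = 0.2984 − 0.29785156 = 0.000548437 V = 0.548 mV.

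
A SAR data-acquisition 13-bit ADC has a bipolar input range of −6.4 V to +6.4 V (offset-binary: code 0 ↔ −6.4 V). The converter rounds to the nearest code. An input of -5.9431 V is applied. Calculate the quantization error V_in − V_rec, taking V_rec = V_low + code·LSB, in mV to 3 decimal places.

Step size: 12.8 V ÷ 2^13 = 1.562 mV.
(V_in − V_low)/LSB = (-5.9431 − (−6.4))/0.0015625 = 292.4160 → code 292 (round).
V_rec = (−6.4) + 292·0.0015625 = -5.94375 V.
Difference: 0.00065 V → 0.650 mV.

0.650 mV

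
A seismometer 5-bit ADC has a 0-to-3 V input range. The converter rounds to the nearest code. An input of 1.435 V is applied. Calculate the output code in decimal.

code 15

With 32 levels over 3 V, one step is 93.750 mV.
(V_in − V_low)/LSB = (1.435 − 0) / 0.09375 = 15.307.
round(15.307) = 15.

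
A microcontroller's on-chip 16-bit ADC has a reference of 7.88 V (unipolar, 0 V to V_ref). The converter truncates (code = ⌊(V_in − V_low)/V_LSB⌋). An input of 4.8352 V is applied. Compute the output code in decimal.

With 65536 levels over 7.88 V, one step is 120.24 µV.
(4.8352 − 0) / 0.000120239 = 40213.156 LSBs.
So the output code is 40213.

code 40213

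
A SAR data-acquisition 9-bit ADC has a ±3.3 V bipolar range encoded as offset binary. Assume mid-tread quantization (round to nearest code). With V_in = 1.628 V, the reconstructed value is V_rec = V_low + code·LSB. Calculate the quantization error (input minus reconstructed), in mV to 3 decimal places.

3.781 mV

LSB = 6.6/2^9 = 12.891 mV.
Scaled input = 382.2933 LSBs, so code = 382.
V_rec = (−3.3) + 382·0.0128906 = 1.6242188 V.
V_in − V_rec = 0.00378125 V = 3.781 mV.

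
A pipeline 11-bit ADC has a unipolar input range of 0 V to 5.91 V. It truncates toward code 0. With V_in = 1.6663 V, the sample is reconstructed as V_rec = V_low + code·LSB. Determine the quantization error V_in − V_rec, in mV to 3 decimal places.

1.227 mV

LSB = 5.91/2^11 = 2.886 mV.
Scaled input = 577.4251 LSBs, so code = 577.
Reconstructed: 1.6650732 V.
Error = 1.6663 − 1.6650732 = 0.00122676 V = 1.227 mV.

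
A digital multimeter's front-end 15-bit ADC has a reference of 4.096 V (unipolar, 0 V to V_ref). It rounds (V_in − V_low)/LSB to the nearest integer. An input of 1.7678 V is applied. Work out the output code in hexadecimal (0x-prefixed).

code 0x373E (decimal 14142)

Full-scale span = 4.096 V; LSB = 4.096/2^15 = 125.00 µV.
(V_in − V_low)/LSB = (1.7678 − 0) / 0.000125 = 14142.400.
So the output code is 14142.
In hexadecimal (0x-prefixed): 0x373E.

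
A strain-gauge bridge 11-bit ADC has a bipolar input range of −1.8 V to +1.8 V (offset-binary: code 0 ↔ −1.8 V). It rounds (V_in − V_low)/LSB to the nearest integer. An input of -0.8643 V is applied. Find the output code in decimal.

code 532

With 2048 levels over 3.6 V, one step is 1.758 mV.
(-0.8643 − (−1.8)) / 0.00175781 = 532.309 LSBs.
Round → code 532.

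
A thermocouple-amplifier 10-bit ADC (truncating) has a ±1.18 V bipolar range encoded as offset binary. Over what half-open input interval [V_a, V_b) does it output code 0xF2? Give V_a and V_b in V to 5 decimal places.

LSB = 2.36/2^10 = 2.305 mV.
Code 0xF2 = 242 decimal.
V_a = V_low + 242·LSB = -0.622266 V; V_b = V_low + 243·LSB = -0.619961 V.

[-0.62227 V, -0.61996 V)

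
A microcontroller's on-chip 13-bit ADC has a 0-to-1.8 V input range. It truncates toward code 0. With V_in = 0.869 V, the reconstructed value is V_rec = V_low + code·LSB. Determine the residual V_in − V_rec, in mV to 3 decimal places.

Step size: 1.8 V ÷ 2^13 = 219.73 µV.
(V_in − V_low)/LSB = (0.869 − 0)/0.000219727 = 3954.9156 → code 3954 (floor).
Code 3954 maps back to 0 + 3954×0.000219727 V = 0.86879883 V.
Error = 0.869 − 0.86879883 = 0.000201172 V = 0.201 mV.

0.201 mV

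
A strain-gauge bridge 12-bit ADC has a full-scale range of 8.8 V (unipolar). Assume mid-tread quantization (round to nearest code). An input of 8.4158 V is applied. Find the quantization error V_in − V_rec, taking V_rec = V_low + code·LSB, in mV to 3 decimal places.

Step size: 8.8 V ÷ 2^12 = 2.148 mV.
Scaled input = 3917.1724 LSBs, so code = 3917.
Reconstructed: 8.4154297 V.
Error = 8.4158 − 8.4154297 = 0.000370312 V = 0.370 mV.

0.370 mV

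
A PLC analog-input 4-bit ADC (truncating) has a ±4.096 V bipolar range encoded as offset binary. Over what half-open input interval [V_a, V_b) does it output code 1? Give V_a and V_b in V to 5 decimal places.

[-3.58400 V, -3.07200 V)

LSB = 8.192/2^4 = 0.5120 V.
V_a = V_low + 1·LSB = -3.584 V; V_b = V_low + 2·LSB = -3.072 V.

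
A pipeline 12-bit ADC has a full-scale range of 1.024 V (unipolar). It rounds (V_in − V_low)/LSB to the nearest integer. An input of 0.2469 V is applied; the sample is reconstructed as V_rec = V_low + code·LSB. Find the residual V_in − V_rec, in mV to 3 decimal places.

One LSB is 1.024 V / 4096 = 250.00 µV.
(0.2469 − 0)/0.00025 = 987.6000; round gives code 988.
Reconstructed: 0.247 V.
Difference: -0.0001 V → -0.100 mV.

-0.100 mV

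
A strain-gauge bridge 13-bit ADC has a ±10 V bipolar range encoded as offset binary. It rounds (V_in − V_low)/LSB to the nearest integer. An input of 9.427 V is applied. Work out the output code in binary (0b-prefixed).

code 0b1111100010101 (decimal 7957)

LSB = 20 V / 8192 = 2.441 mV.
(V_in − V_low)/LSB = (9.427 − (−10)) / 0.00244141 = 7957.299.
round(7957.299) = 7957.
In binary (0b-prefixed): 0b1111100010101.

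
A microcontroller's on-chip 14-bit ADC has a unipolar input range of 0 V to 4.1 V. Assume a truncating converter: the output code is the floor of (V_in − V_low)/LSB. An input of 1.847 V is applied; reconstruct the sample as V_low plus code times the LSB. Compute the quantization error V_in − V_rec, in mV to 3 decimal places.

Step size: 4.1 V ÷ 2^14 = 250.24 µV.
Scaled input = 7380.7922 LSBs, so code = 7380.
Code 7380 maps back to 0 + 7380×0.000250244 V = 1.8468018 V.
Error = 1.847 − 1.8468018 = 0.000198242 V = 0.198 mV.

0.198 mV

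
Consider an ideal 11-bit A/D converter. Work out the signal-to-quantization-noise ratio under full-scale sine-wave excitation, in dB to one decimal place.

SNR ≈ 6.02·N + 1.76 dB = 6.02·11 + 1.76 = 67.98 dB.

68.0 dB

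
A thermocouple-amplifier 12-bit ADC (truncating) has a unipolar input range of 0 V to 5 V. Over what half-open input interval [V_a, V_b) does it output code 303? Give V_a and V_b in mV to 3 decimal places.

LSB = 5/2^12 = 1.221 mV.
V_a = V_low + 303·LSB = 0.369873 V; V_b = V_low + 304·LSB = 0.371094 V.

[369.873 mV, 371.094 mV)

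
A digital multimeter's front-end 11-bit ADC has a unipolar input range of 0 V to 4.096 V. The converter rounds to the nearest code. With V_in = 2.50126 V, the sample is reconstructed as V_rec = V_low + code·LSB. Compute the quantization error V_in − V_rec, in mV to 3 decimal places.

One LSB is 4.096 V / 2048 = 2.000 mV.
Scaled input = 1250.6300 LSBs, so code = 1251.
Code 1251 maps back to 0 + 1251×0.002 V = 2.502 V.
Difference: -0.00074 V → -0.740 mV.

-0.740 mV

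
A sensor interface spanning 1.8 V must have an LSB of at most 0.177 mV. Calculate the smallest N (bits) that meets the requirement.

14 bits

Number of steps required ≥ 1.8 V / 0.177 mV = 10169.49.
Need 2^N ≥ 10169.49; 2^13 = 8192, 2^14 = 16384.
Minimum N = 14.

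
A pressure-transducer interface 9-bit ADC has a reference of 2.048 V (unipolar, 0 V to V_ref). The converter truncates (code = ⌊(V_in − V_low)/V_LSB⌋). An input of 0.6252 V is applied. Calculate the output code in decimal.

LSB = 2.048 V / 512 = 4.000 mV.
Input sits at 156.300 steps above V_low.
So the output code is 156.

code 156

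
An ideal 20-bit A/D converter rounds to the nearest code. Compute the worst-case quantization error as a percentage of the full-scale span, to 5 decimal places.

Rounding → worst-case error = ½ LSB = V_FS/2^21, so 100/2097152 = 4.76837e-05 % of full scale.

0.00005 %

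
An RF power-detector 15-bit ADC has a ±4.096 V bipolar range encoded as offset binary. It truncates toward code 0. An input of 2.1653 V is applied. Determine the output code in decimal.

code 25045

Full-scale span = 8.192 V; LSB = 8.192/2^15 = 250.00 µV.
(2.1653 − (−4.096)) / 0.00025 = 25045.200 LSBs.
So the output code is 25045.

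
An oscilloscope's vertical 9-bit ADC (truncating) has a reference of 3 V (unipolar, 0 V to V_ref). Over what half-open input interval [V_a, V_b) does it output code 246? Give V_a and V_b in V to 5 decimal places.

[1.44141 V, 1.44727 V)

LSB = 3/2^9 = 5.859 mV.
V_a = V_low + 246·LSB = 1.44141 V; V_b = V_low + 247·LSB = 1.44727 V.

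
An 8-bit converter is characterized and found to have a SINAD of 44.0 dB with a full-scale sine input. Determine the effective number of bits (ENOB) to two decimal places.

ENOB = (SINAD − 1.76) / 6.02 = (44.0 − 1.76)/6.02 = 7.017.

7.02 bits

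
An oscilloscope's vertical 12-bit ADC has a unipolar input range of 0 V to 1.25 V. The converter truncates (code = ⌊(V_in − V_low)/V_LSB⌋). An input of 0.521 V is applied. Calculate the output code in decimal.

LSB = 1.25 V / 4096 = 305.18 µV.
Input sits at 1707.213 steps above V_low.
So the output code is 1707.

code 1707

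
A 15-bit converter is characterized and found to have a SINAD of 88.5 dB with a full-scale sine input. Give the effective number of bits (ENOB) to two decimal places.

14.41 bits

ENOB = (SINAD − 1.76) / 6.02 = (88.5 − 1.76)/6.02 = 14.409.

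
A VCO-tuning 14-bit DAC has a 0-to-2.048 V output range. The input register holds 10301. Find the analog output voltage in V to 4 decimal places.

LSB = 2.048 V / 2^14 = 125.00 µV.
V_out = 0 + 10301 × 0.000125 V = 1.28763 V.

1.2876 V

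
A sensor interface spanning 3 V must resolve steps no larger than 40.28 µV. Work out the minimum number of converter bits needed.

Number of steps required ≥ 3 V / 40.28 µV = 74478.65.
Need 2^N ≥ 74478.65; 2^16 = 65536, 2^17 = 131072.
Minimum N = 17.

17 bits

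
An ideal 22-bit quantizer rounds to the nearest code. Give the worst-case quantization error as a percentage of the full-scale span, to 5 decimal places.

Rounding → worst-case error = ½ LSB = V_FS/2^23, so 100/8388608 = 1.19209e-05 % of full scale.

0.00001 %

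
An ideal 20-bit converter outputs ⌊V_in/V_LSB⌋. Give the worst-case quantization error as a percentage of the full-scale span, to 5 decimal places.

0.00010 %

Truncating → worst-case error = 1 LSB = V_FS/2^20, so 100/1048576 = 9.53674e-05 % of full scale.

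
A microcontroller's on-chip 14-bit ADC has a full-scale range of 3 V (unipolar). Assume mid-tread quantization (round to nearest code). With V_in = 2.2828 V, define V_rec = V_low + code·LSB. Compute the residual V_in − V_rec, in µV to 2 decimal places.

One LSB is 3 V / 16384 = 183.11 µV.
(V_in − V_low)/LSB = (2.2828 − 0)/0.000183105 = 12467.1317 → code 12467 (round).
Code 12467 maps back to 0 + 12467×0.000183105 V = 2.2827759 V.
V_in − V_rec = 2.41211e-05 V = 24.12 µV.

24.12 µV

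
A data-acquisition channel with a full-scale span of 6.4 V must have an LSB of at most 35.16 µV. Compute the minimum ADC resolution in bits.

18 bits

Number of steps required ≥ 6.4 V / 35.16 µV = 182025.03.
Need 2^N ≥ 182025.03; 2^17 = 131072, 2^18 = 262144.
Minimum N = 18.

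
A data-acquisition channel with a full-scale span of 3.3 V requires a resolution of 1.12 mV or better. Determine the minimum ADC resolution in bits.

Number of steps required ≥ 3.3 V / 1.12 mV = 2946.43.
Need 2^N ≥ 2946.43; 2^11 = 2048, 2^12 = 4096.
Minimum N = 12.

12 bits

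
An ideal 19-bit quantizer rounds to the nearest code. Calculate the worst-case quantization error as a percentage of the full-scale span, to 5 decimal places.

Rounding → worst-case error = ½ LSB = V_FS/2^20, so 100/1048576 = 9.53674e-05 % of full scale.

0.00010 %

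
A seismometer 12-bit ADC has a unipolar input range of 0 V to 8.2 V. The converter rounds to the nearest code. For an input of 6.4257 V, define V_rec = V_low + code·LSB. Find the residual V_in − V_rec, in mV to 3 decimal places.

Step size: 8.2 V ÷ 2^12 = 2.002 mV.
(V_in − V_low)/LSB = (6.4257 − 0)/0.00200195 = 3209.7155 → code 3210 (round).
Code 3210 maps back to 0 + 3210×0.00200195 V = 6.4262695 V.
Difference: -0.000569531 V → -0.570 mV.

-0.570 mV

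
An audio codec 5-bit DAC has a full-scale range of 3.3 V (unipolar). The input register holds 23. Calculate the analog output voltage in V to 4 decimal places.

2.3719 V

LSB = 3.3 V / 2^5 = 103.125 mV.
V_out = 0 + 23 × 0.103125 V = 2.37188 V.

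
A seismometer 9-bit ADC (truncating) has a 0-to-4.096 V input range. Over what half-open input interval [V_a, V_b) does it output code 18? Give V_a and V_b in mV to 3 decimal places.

LSB = 4.096/2^9 = 8.000 mV.
V_a = V_low + 18·LSB = 0.144 V; V_b = V_low + 19·LSB = 0.152 V.

[144.000 mV, 152.000 mV)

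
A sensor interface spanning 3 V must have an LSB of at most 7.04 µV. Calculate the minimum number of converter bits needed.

19 bits

Number of steps required ≥ 3 V / 7.04 µV = 426136.36.
Need 2^N ≥ 426136.36; 2^18 = 262144, 2^19 = 524288.
Minimum N = 19.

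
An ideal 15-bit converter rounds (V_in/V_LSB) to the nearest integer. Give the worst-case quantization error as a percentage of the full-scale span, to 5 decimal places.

Rounding → worst-case error = ½ LSB = V_FS/2^16, so 100/65536 = 0.00152588 % of full scale.

0.00153 %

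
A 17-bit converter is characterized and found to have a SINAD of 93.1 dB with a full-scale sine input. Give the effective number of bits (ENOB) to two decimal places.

ENOB = (SINAD − 1.76) / 6.02 = (93.1 − 1.76)/6.02 = 15.173.

15.17 bits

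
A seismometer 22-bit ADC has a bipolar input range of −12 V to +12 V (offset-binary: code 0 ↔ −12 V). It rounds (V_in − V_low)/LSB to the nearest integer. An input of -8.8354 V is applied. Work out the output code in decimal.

code 553054

Full-scale span = 24 V; LSB = 24/2^22 = 5.72 µV.
Input sits at 553053.935 steps above V_low.
So the output code is 553054.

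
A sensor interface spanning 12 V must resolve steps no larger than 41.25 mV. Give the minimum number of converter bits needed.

9 bits

Number of steps required ≥ 12 V / 41.25 mV = 290.91.
Need 2^N ≥ 290.91; 2^8 = 256, 2^9 = 512.
Minimum N = 9.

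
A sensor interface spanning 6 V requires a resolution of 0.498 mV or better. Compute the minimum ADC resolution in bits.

14 bits

Number of steps required ≥ 6 V / 0.498 mV = 12048.19.
Need 2^N ≥ 12048.19; 2^13 = 8192, 2^14 = 16384.
Minimum N = 14.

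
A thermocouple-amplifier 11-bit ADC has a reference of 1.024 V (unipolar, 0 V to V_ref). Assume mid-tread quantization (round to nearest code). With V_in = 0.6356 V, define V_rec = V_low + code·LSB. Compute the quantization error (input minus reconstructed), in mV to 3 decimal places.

0.100 mV

One LSB is 1.024 V / 2048 = 0.500 mV.
(V_in − V_low)/LSB = (0.6356 − 0)/0.0005 = 1271.2000 → code 1271 (round).
V_rec = 0 + 1271·0.0005 = 0.6355 V.
V_in − V_rec = 0.0001 V = 0.100 mV.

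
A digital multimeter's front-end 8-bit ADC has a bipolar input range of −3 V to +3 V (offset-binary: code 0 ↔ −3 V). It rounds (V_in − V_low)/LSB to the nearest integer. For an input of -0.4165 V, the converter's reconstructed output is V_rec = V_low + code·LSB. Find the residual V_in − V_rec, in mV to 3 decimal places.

5.375 mV

LSB = 6/2^8 = 23.438 mV.
Scaled input = 110.2293 LSBs, so code = 110.
Reconstructed: -0.421875 V.
Difference: 0.005375 V → 5.375 mV.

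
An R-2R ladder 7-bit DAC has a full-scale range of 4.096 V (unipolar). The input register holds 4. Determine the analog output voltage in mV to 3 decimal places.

128.000 mV

LSB = 4.096 V / 2^7 = 32.000 mV.
V_out = 0 + 4 × 0.032 V = 0.128 V.
= 128.000 mV.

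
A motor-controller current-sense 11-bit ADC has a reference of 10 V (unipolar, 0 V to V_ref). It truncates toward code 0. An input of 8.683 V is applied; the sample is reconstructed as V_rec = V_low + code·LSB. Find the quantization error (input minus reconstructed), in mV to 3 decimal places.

LSB = 10/2^11 = 4.883 mV.
(V_in − V_low)/LSB = (8.683 − 0)/0.00488281 = 1778.2784 → code 1778 (floor).
Code 1778 maps back to 0 + 1778×0.00488281 V = 8.6816406 V.
V_in − V_rec = 0.00135937 V = 1.359 mV.

1.359 mV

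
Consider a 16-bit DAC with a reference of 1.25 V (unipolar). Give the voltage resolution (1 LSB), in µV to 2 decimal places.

19.07 µV

Full-scale span = 1.25 V.
LSB = 1.25 / 2^16 = 1.25 / 65536 = 1.90735e-05 V = 19.07 µV.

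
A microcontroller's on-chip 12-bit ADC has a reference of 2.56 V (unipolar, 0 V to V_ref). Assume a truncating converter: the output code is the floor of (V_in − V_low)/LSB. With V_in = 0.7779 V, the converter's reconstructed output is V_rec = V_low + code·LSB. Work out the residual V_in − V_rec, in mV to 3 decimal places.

LSB = 2.56/2^12 = 0.625 mV.
Scaled input = 1244.6400 LSBs, so code = 1244.
Code 1244 maps back to 0 + 1244×0.000625 V = 0.7775 V.
Difference: 0.0004 V → 0.400 mV.

0.400 mV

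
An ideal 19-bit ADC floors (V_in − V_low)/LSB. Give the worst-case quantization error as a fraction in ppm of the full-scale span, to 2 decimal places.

Truncating → worst-case error = 1 LSB = V_FS/2^19, so 1e+06/524288 = 1.90735 ppm of full scale.

1.91 ppm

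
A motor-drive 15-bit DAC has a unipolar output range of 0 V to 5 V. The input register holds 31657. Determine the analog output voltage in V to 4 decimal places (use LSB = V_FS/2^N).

LSB = 5 V / 2^15 = 152.59 µV.
V_out = 0 + 31657 × 0.000152588 V = 4.83047 V.

4.8305 V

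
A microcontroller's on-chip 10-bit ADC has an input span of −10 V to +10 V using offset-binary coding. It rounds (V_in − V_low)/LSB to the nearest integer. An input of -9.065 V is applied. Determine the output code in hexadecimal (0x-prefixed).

With 1024 levels over 20 V, one step is 19.531 mV.
Input sits at 47.872 steps above V_low.
Round → code 48.
In hexadecimal (0x-prefixed): 0x30.

code 0x30 (decimal 48)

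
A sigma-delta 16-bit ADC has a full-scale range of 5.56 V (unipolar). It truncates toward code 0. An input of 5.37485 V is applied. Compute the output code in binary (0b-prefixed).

code 0b1111011101111001 (decimal 63353)

Full-scale span = 5.56 V; LSB = 5.56/2^16 = 84.84 µV.
Input sits at 63353.628 steps above V_low.
So the output code is 63353.
In binary (0b-prefixed): 0b1111011101111001.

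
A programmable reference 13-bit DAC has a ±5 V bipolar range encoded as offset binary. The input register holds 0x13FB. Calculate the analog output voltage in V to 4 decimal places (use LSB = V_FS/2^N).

LSB = 10 V / 2^13 = 1.221 mV.
Code 0x13FB = 5115 decimal.
V_out = (−5) + 5115 × 0.0012207 V = 1.2439 V.

1.2439 V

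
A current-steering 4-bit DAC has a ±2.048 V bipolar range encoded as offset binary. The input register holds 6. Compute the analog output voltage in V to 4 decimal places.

LSB = 4.096 V / 2^4 = 256.000 mV.
V_out = (−2.048) + 6 × 0.256 V = -0.512 V.

-0.5120 V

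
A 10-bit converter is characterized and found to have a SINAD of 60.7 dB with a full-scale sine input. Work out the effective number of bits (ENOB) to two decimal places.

ENOB = (SINAD − 1.76) / 6.02 = (60.7 − 1.76)/6.02 = 9.791.

9.79 bits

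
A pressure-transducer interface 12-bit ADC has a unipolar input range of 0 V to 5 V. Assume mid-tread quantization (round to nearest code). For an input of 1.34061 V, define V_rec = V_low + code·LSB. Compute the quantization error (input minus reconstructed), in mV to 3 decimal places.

One LSB is 5 V / 4096 = 1.221 mV.
Scaled input = 1098.2277 LSBs, so code = 1098.
V_rec = 0 + 1098·0.0012207 = 1.340332 V.
Error = 1.34061 − 1.340332 = 0.000277969 V = 0.278 mV.

0.278 mV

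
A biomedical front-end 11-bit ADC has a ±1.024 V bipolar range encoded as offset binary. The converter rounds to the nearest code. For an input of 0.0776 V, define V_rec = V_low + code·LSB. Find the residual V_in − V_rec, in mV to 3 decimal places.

LSB = 2.048/2^11 = 1.000 mV.
Scaled input = 1101.6000 LSBs, so code = 1102.
V_rec = (−1.024) + 1102·0.001 = 0.078 V.
Error = 0.0776 − 0.078 = -0.0004 V = -0.400 mV.

-0.400 mV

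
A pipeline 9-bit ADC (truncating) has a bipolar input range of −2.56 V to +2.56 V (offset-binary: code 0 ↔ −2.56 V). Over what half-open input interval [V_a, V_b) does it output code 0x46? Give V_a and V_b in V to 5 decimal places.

[-1.86000 V, -1.85000 V)

LSB = 5.12/2^9 = 10.000 mV.
Code 0x46 = 70 decimal.
V_a = V_low + 70·LSB = -1.86 V; V_b = V_low + 71·LSB = -1.85 V.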